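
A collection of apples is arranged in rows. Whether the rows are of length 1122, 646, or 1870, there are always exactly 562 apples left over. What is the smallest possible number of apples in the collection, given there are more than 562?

N − 562 must be a common multiple of 1122, 646, and 1870.
1122 = 2 × 3 × 11 × 17
646 = 2 × 17 × 19
1870 = 2 × 5 × 11 × 17
LCM(1122, 646, 1870) = 2 × 3 × 5 × 11 × 17 × 19 = 106590.
Smallest N > 562 is LCM + 562 = 106590 + 562 = 107152.

107152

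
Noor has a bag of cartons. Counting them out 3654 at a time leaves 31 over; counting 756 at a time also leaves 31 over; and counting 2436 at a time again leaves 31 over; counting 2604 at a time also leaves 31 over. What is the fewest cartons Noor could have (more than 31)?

679675

N − 31 must be a common multiple of 3654, 756, 2436, and 2604.
3654 = 2 × 3^2 × 7 × 29
756 = 2^2 × 3^3 × 7
2436 = 2^2 × 3 × 7 × 29
2604 = 2^2 × 3 × 7 × 31
LCM(3654, 756, 2436, 2604) = 2^2 × 3^3 × 7 × 29 × 31 = 679644.
Smallest N > 31 is LCM + 31 = 679644 + 31 = 679675.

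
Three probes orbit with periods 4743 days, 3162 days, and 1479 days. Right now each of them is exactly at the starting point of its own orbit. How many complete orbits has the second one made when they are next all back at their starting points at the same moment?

87 orbits

They are all back at their starting positions together after one LCM of the periods.
4743 = 3^2 × 17 × 31
3162 = 2 × 3 × 17 × 31
1479 = 3 × 17 × 29
LCM(4743, 3162, 1479) = 2 × 3^2 × 17 × 29 × 31 = 275094.
Orbits for period 3162: 275094 / 3162 = 87.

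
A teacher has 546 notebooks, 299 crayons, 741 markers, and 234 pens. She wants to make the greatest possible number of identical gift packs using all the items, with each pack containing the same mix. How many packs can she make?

13 packs

The pack count must divide each quantity, so the greatest is gcd(546, 299, 741, 234).
546 = 2 × 3 × 7 × 13
299 = 13 × 23
741 = 3 × 13 × 19
234 = 2 × 3^2 × 13
gcd(546, 299, 741, 234) = 13.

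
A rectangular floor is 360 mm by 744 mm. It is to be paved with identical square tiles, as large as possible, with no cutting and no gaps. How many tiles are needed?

465

Tile side = gcd(360, 744).
360 = 2^3 × 3^2 × 5
744 = 2^3 × 3 × 31
gcd(360, 744) = 2^3 × 3 = 24.
Tiles: (360/24) × (744/24) = 15 × 31 = 465.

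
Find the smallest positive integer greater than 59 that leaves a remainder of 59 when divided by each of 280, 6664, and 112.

66699

N − 59 must be a common multiple of 280, 6664, and 112.
280 = 2^3 × 5 × 7
6664 = 2^3 × 7^2 × 17
112 = 2^4 × 7
LCM(280, 6664, 112) = 2^4 × 5 × 7^2 × 17 = 66640.
Smallest N > 59 is LCM + 59 = 66640 + 59 = 66699.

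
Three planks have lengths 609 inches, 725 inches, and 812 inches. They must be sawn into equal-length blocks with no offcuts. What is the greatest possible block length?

This is the greatest common divisor of 609, 725, and 812.
609 = 3 × 7 × 29
725 = 5^2 × 29
812 = 2^2 × 7 × 29
gcd(609, 725, 812) = 29.

29 inches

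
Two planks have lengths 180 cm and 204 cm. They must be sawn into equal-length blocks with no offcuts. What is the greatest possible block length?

By the Euclidean algorithm:
204 = 1 × 180 + 24
180 = 7 × 24 + 12
24 = 2 × 12 + 0
gcd(180, 204) = 12.

12 cm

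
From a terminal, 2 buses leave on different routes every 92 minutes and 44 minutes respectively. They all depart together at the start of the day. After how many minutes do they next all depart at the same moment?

1012 minutes

They coincide at every common multiple of the periods; the first is the LCM.
92 = 2^2 × 23
44 = 2^2 × 11
LCM(92, 44) = 2^2 × 11 × 23 = 1012.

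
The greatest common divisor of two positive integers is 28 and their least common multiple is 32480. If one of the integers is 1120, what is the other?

For two integers, gcd × lcm = product, so the other is (28 × 32480) / 1120 = 909440 / 1120 = 812.

812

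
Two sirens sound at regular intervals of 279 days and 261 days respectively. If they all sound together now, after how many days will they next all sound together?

They coincide at every common multiple of the periods; the first is the LCM.
279 = 3^2 × 31
261 = 3^2 × 29
LCM(279, 261) = 3^2 × 29 × 31 = 8091.

8091 days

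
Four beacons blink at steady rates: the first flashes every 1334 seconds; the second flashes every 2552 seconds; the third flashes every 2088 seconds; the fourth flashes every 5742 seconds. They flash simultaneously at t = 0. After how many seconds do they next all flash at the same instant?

528264 seconds

The first simultaneous occurrence is after LCM of the individual periods.
1334 = 2 × 23 × 29
2552 = 2^3 × 11 × 29
2088 = 2^3 × 3^2 × 29
5742 = 2 × 3^2 × 11 × 29
LCM(1334, 2552, 2088, 5742) = 2^3 × 3^2 × 11 × 23 × 29 = 528264.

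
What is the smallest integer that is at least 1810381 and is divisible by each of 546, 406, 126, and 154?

2090088

The integer must be a common multiple of 546, 406, 126, and 154, so a multiple of their LCM.
546 = 2 × 3 × 7 × 13
406 = 2 × 7 × 29
126 = 2 × 3^2 × 7
154 = 2 × 7 × 11
LCM(546, 406, 126, 154) = 2 × 3^2 × 7 × 11 × 13 × 29 = 522522.
Smallest multiple of 522522 that is ≥ 1810381: ⌈1810381/522522⌉ × 522522 = 4 × 522522 = 2090088.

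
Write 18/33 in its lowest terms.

6/11

18 = 2 × 3^2
33 = 3 × 11
gcd(18, 33) = 3.
Divide numerator and denominator by 3: 18/33 = 6/11.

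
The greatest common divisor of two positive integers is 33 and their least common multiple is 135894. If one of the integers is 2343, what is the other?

1914

For two integers, gcd × lcm = product, so the other is (33 × 135894) / 2343 = 4484502 / 2343 = 1914.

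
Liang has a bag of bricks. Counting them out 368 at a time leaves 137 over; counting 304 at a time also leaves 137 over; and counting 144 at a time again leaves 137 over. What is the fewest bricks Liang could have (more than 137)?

N − 137 must be a common multiple of 368, 304, and 144.
368 = 2^4 × 23
304 = 2^4 × 19
144 = 2^4 × 3^2
LCM(368, 304, 144) = 2^4 × 3^2 × 19 × 23 = 62928.
Smallest N > 137 is LCM + 137 = 62928 + 137 = 63065.

63065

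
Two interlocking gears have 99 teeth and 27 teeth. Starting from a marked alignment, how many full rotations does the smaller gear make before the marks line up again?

All finish a whole number of cycles simultaneously at t = LCM of the periods.
99 = 3^2 × 11
27 = 3^3
LCM(99, 27) = 3^3 × 11 = 297.
Rotations for period 27: 297 / 27 = 11.

11 rotations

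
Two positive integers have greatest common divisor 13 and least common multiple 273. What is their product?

For any two positive integers, gcd × lcm = product = 13 × 273 = 3549.

3549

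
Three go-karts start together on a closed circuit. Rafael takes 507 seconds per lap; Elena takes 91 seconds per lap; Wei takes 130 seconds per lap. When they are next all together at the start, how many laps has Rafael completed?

70 laps

They are all back at their starting positions together after one LCM of the periods.
507 = 3 × 13^2
91 = 7 × 13
130 = 2 × 5 × 13
LCM(507, 91, 130) = 2 × 3 × 5 × 7 × 13^2 = 35490.
Laps for period 507: 35490 / 507 = 70.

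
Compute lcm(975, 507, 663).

215475

975 = 3 × 5^2 × 13
507 = 3 × 13^2
663 = 3 × 13 × 17
LCM(975, 507, 663) = 3 × 5^2 × 13^2 × 17 = 215475.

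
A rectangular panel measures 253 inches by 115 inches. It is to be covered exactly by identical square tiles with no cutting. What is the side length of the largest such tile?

The tile side must divide both 253 and 115, so the largest is their gcd.
253 = 11 × 23
115 = 5 × 23
gcd(253, 115) = 23.

23 inches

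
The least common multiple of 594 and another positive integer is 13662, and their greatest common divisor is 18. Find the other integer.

gcd × lcm = product of the two integers, so the other integer is (18 × 13662) / 594 = 414.

414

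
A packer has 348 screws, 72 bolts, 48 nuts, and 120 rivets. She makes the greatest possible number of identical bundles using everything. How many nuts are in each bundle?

4

Number of bundles = gcd(348, 72, 48, 120).
348 = 2^2 × 3 × 29
72 = 2^3 × 3^2
48 = 2^4 × 3
120 = 2^3 × 3 × 5
gcd(348, 72, 48, 120) = 2^2 × 3 = 12.
nuts per bundle = 48 / 12 = 4.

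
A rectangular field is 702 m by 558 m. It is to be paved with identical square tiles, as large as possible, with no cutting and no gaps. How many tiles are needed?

1209

Tile side = gcd(702, 558).
702 = 2 × 3^3 × 13
558 = 2 × 3^2 × 31
gcd(702, 558) = 2 × 3^2 = 18.
Tiles: (702/18) × (558/18) = 39 × 31 = 1209.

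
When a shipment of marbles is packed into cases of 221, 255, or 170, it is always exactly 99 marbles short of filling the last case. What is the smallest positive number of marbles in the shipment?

6531

Being 99 short of a full case of size k means N ≡ −99 (mod k), i.e. N + 99 is a multiple of each size.
221 = 13 × 17
255 = 3 × 5 × 17
170 = 2 × 5 × 17
LCM(221, 255, 170) = 2 × 3 × 5 × 13 × 17 = 6630.
Smallest positive N is 6630 − 99 = 6531.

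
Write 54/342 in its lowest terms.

54 = 2 × 3^3
342 = 2 × 3^2 × 19
gcd(54, 342) = 2 × 3^2 = 18.
Divide numerator and denominator by 18: 54/342 = 3/19.

3/19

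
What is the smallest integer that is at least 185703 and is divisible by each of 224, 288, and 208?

209664

The integer must be a common multiple of 224, 288, and 208, so a multiple of their LCM.
224 = 2^5 × 7
288 = 2^5 × 3^2
208 = 2^4 × 13
LCM(224, 288, 208) = 2^5 × 3^2 × 7 × 13 = 26208.
Smallest multiple of 26208 that is ≥ 185703: ⌈185703/26208⌉ × 26208 = 8 × 26208 = 209664.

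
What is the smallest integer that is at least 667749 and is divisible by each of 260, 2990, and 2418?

1112280

The integer must be a common multiple of 260, 2990, and 2418, so a multiple of their LCM.
260 = 2^2 × 5 × 13
2990 = 2 × 5 × 13 × 23
2418 = 2 × 3 × 13 × 31
LCM(260, 2990, 2418) = 2^2 × 3 × 5 × 13 × 23 × 31 = 556140.
Smallest multiple of 556140 that is ≥ 667749: ⌈667749/556140⌉ × 556140 = 2 × 556140 = 1112280.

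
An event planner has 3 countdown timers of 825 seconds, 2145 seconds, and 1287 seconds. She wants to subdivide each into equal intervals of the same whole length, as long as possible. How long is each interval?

The interval must divide each timer length; the longest such is the gcd.
825 = 3 × 5^2 × 11
2145 = 3 × 5 × 11 × 13
1287 = 3^2 × 11 × 13
gcd(825, 2145, 1287) = 3 × 11 = 33.

33 seconds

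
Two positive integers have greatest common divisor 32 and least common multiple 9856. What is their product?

For any two positive integers, gcd × lcm = product = 32 × 9856 = 315392.

315392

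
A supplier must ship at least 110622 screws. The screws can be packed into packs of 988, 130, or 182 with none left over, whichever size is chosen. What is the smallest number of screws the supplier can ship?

The number of screws must be a common multiple of 988, 130, and 182, so a multiple of their LCM.
988 = 2^2 × 13 × 19
130 = 2 × 5 × 13
182 = 2 × 7 × 13
LCM(988, 130, 182) = 2^2 × 5 × 7 × 13 × 19 = 34580.
Smallest multiple of 34580 that is ≥ 110622: ⌈110622/34580⌉ × 34580 = 4 × 34580 = 138320.

138320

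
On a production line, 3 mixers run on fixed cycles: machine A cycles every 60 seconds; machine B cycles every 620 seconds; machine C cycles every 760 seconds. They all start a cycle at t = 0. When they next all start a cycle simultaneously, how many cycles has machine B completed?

All finish a whole number of cycles simultaneously at t = LCM of the periods.
60 = 2^2 × 3 × 5
620 = 2^2 × 5 × 31
760 = 2^3 × 5 × 19
LCM(60, 620, 760) = 2^3 × 3 × 5 × 19 × 31 = 70680.
Cycles for period 620: 70680 / 620 = 114.

114 cycles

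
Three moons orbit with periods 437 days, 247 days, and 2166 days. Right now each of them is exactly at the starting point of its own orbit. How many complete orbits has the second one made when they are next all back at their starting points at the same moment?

2622 orbits

They are all back at their starting positions together after one LCM of the periods.
437 = 19 × 23
247 = 13 × 19
2166 = 2 × 3 × 19^2
LCM(437, 247, 2166) = 2 × 3 × 13 × 19^2 × 23 = 647634.
Orbits for period 247: 647634 / 247 = 2622.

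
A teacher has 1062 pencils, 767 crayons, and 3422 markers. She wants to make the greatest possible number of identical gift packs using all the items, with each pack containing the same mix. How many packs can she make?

59 packs

The pack count must divide each quantity, so the greatest is gcd(1062, 767, 3422).
1062 = 2 × 3^2 × 59
767 = 13 × 59
3422 = 2 × 29 × 59
gcd(1062, 767, 3422) = 59.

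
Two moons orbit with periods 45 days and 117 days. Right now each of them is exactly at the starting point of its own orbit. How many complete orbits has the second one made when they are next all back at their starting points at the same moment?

5 orbits

All finish a whole number of cycles simultaneously at t = LCM of the periods.
45 = 3^2 × 5
117 = 3^2 × 13
LCM(45, 117) = 3^2 × 5 × 13 = 585.
Orbits for period 117: 585 / 117 = 5.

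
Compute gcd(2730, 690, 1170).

30

2730 = 2 × 3 × 5 × 7 × 13
690 = 2 × 3 × 5 × 23
1170 = 2 × 3^2 × 5 × 13
gcd(2730, 690, 1170) = 2 × 3 × 5 = 30.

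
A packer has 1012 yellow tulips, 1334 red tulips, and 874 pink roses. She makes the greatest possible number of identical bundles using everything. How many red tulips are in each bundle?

Number of bundles = gcd(1012, 1334, 874).
1012 = 2^2 × 11 × 23
1334 = 2 × 23 × 29
874 = 2 × 19 × 23
gcd(1012, 1334, 874) = 2 × 23 = 46.
red tulips per bundle = 1334 / 46 = 29.

29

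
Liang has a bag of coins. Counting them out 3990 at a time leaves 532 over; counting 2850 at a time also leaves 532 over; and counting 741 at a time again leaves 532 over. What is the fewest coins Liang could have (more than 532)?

259882

N − 532 must be a common multiple of 3990, 2850, and 741.
3990 = 2 × 3 × 5 × 7 × 19
2850 = 2 × 3 × 5^2 × 19
741 = 3 × 13 × 19
LCM(3990, 2850, 741) = 2 × 3 × 5^2 × 7 × 13 × 19 = 259350.
Smallest N > 532 is LCM + 532 = 259350 + 532 = 259882.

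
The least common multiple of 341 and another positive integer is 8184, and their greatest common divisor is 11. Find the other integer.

264

gcd × lcm = product of the two integers, so the other integer is (11 × 8184) / 341 = 264.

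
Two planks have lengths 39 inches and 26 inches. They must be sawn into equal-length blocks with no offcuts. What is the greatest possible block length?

The block length must divide every plank, so the greatest is gcd(39, 26).
39 = 3 × 13
26 = 2 × 13
gcd(39, 26) = 13.

13 inches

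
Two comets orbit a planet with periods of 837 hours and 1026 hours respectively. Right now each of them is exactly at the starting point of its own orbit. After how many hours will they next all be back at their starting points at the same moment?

The first simultaneous occurrence is after LCM of the individual periods.
837 = 3^3 × 31
1026 = 2 × 3^3 × 19
LCM(837, 1026) = 2 × 3^3 × 19 × 31 = 31806.

31806 hours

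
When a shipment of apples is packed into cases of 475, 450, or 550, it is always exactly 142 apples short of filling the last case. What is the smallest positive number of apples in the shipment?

Being 142 short of a full case of size k means N ≡ −142 (mod k), i.e. N + 142 is a multiple of each size.
475 = 5^2 × 19
450 = 2 × 3^2 × 5^2
550 = 2 × 5^2 × 11
LCM(475, 450, 550) = 2 × 3^2 × 5^2 × 11 × 19 = 94050.
Smallest positive N is 94050 − 142 = 93908.

93908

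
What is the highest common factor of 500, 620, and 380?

20

500 = 2^2 × 5^3
620 = 2^2 × 5 × 31
380 = 2^2 × 5 × 19
gcd(500, 620, 380) = 2^2 × 5 = 20.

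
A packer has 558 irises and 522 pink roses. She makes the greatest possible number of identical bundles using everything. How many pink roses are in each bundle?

29

Number of bundles = gcd(558, 522).
558 = 2 × 3^2 × 31
522 = 2 × 3^2 × 29
gcd(558, 522) = 2 × 3^2 = 18.
pink roses per bundle = 522 / 18 = 29.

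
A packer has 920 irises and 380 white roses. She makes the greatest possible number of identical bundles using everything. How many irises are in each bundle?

46

Number of bundles = gcd(920, 380).
920 = 2^3 × 5 × 23
380 = 2^2 × 5 × 19
gcd(920, 380) = 2^2 × 5 = 20.
irises per bundle = 920 / 20 = 46.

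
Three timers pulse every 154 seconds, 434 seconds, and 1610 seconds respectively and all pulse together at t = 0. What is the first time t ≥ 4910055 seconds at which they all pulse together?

4941090 seconds

Joint pulses occur at multiples of LCM(154, 434, 1610).
154 = 2 × 7 × 11
434 = 2 × 7 × 31
1610 = 2 × 5 × 7 × 23
LCM(154, 434, 1610) = 2 × 5 × 7 × 11 × 23 × 31 = 549010.
Smallest multiple of 549010 that is ≥ 4910055: ⌈4910055/549010⌉ × 549010 = 9 × 549010 = 4941090.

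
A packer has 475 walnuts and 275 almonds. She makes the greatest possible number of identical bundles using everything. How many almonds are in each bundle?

Number of bundles = gcd(475, 275).
475 = 5^2 × 19
275 = 5^2 × 11
gcd(475, 275) = 5^2 = 25.
almonds per bundle = 275 / 25 = 11.

11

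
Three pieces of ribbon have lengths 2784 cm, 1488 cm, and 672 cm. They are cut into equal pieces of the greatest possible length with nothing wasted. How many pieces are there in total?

103

Piece length = gcd(2784, 1488, 672).
2784 = 2^5 × 3 × 29
1488 = 2^4 × 3 × 31
672 = 2^5 × 3 × 7
gcd(2784, 1488, 672) = 2^4 × 3 = 48.
Total pieces = 2784/48 + 1488/48 + 672/48 = 58 + 31 + 14 = 103.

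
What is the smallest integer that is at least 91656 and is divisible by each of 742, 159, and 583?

The integer must be a common multiple of 742, 159, and 583, so a multiple of their LCM.
742 = 2 × 7 × 53
159 = 3 × 53
583 = 11 × 53
LCM(742, 159, 583) = 2 × 3 × 7 × 11 × 53 = 24486.
Smallest multiple of 24486 that is ≥ 91656: ⌈91656/24486⌉ × 24486 = 4 × 24486 = 97944.

97944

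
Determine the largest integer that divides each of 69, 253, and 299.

69 = 3 × 23
253 = 11 × 23
299 = 13 × 23
gcd(69, 253, 299) = 23.

23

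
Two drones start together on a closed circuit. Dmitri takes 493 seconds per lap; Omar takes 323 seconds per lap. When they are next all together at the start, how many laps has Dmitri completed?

The first common completion time is the LCM of the periods.
493 = 17 × 29
323 = 17 × 19
LCM(493, 323) = 17 × 19 × 29 = 9367.
Laps for period 493: 9367 / 493 = 19.

19 laps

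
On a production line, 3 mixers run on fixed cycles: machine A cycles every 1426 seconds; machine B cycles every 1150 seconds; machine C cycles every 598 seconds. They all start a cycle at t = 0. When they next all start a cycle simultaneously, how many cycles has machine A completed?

325 cycles

The first common completion time is the LCM of the periods.
1426 = 2 × 23 × 31
1150 = 2 × 5^2 × 23
598 = 2 × 13 × 23
LCM(1426, 1150, 598) = 2 × 5^2 × 13 × 23 × 31 = 463450.
Cycles for period 1426: 463450 / 1426 = 325.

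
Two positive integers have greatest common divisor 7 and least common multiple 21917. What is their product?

153419

For any two positive integers, gcd × lcm = product = 7 × 21917 = 153419.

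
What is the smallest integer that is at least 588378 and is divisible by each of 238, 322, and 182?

640458

The integer must be a common multiple of 238, 322, and 182, so a multiple of their LCM.
238 = 2 × 7 × 17
322 = 2 × 7 × 23
182 = 2 × 7 × 13
LCM(238, 322, 182) = 2 × 7 × 13 × 17 × 23 = 71162.
Smallest multiple of 71162 that is ≥ 588378: ⌈588378/71162⌉ × 71162 = 9 × 71162 = 640458.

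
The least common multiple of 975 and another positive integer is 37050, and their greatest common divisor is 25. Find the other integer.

gcd × lcm = product of the two integers, so the other integer is (25 × 37050) / 975 = 950.

950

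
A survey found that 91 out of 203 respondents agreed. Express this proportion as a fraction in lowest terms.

91 = 7 × 13
203 = 7 × 29
gcd(91, 203) = 7.
Divide numerator and denominator by 7: 91/203 = 13/29.

13/29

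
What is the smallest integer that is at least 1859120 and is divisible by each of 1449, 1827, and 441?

The integer must be a common multiple of 1449, 1827, and 441, so a multiple of their LCM.
1449 = 3^2 × 7 × 23
1827 = 3^2 × 7 × 29
441 = 3^2 × 7^2
LCM(1449, 1827, 441) = 3^2 × 7^2 × 23 × 29 = 294147.
Smallest multiple of 294147 that is ≥ 1859120: ⌈1859120/294147⌉ × 294147 = 7 × 294147 = 2059029.

2059029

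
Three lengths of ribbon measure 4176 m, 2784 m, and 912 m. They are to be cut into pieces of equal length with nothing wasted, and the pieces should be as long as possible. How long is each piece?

The greatest length dividing all of 4176, 2784, and 912 is their gcd.
4176 = 2^4 × 3^2 × 29
2784 = 2^5 × 3 × 29
912 = 2^4 × 3 × 19
gcd(4176, 2784, 912) = 2^4 × 3 = 48.

48 m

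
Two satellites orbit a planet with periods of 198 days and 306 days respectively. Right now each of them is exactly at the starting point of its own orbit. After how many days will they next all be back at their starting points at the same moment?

3366 days

The first simultaneous occurrence is after LCM of the individual periods.
198 = 2 × 3^2 × 11
306 = 2 × 3^2 × 17
LCM(198, 306) = 2 × 3^2 × 11 × 17 = 3366.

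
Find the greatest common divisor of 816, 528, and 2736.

48

816 = 2^4 × 3 × 17
528 = 2^4 × 3 × 11
2736 = 2^4 × 3^2 × 19
gcd(816, 528, 2736) = 2^4 × 3 = 48.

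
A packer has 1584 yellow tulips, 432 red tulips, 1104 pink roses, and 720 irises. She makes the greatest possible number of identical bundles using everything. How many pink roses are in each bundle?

Number of bundles = gcd(1584, 432, 1104, 720).
1584 = 2^4 × 3^2 × 11
432 = 2^4 × 3^3
1104 = 2^4 × 3 × 23
720 = 2^4 × 3^2 × 5
gcd(1584, 432, 1104, 720) = 2^4 × 3 = 48.
pink roses per bundle = 1104 / 48 = 23.

23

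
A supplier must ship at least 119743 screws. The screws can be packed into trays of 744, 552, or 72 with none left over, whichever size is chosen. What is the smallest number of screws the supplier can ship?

The number of screws must be a common multiple of 744, 552, and 72, so a multiple of their LCM.
744 = 2^3 × 3 × 31
552 = 2^3 × 3 × 23
72 = 2^3 × 3^2
LCM(744, 552, 72) = 2^3 × 3^2 × 23 × 31 = 51336.
Smallest multiple of 51336 that is ≥ 119743: ⌈119743/51336⌉ × 51336 = 3 × 51336 = 154008.

154008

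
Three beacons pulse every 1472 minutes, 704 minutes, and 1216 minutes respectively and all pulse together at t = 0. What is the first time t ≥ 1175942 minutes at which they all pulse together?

Joint pulses occur at multiples of LCM(1472, 704, 1216).
1472 = 2^6 × 23
704 = 2^6 × 11
1216 = 2^6 × 19
LCM(1472, 704, 1216) = 2^6 × 11 × 19 × 23 = 307648.
Smallest multiple of 307648 that is ≥ 1175942: ⌈1175942/307648⌉ × 307648 = 4 × 307648 = 1230592.

1230592 minutes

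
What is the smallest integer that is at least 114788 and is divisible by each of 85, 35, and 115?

The integer must be a common multiple of 85, 35, and 115, so a multiple of their LCM.
85 = 5 × 17
35 = 5 × 7
115 = 5 × 23
LCM(85, 35, 115) = 5 × 7 × 17 × 23 = 13685.
Smallest multiple of 13685 that is ≥ 114788: ⌈114788/13685⌉ × 13685 = 9 × 13685 = 123165.

123165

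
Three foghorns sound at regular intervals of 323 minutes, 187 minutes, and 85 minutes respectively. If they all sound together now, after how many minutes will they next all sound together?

The first simultaneous occurrence is after LCM of the individual periods.
323 = 17 × 19
187 = 11 × 17
85 = 5 × 17
LCM(323, 187, 85) = 5 × 11 × 17 × 19 = 17765.

17765 minutes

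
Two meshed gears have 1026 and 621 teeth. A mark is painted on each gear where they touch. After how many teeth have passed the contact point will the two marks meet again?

The first simultaneous occurrence is after LCM of the individual periods.
1026 = 2 × 3^3 × 19
621 = 3^3 × 23
LCM(1026, 621) = 2 × 3^3 × 19 × 23 = 23598.

23598 teeth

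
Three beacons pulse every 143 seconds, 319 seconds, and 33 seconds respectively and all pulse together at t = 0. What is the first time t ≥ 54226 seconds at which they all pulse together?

Joint pulses occur at multiples of LCM(143, 319, 33).
143 = 11 × 13
319 = 11 × 29
33 = 3 × 11
LCM(143, 319, 33) = 3 × 11 × 13 × 29 = 12441.
Smallest multiple of 12441 that is ≥ 54226: ⌈54226/12441⌉ × 12441 = 5 × 12441 = 62205.

62205 seconds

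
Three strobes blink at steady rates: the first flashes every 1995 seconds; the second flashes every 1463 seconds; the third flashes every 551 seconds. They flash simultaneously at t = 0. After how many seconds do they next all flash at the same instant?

They coincide at every common multiple of the periods; the first is the LCM.
1995 = 3 × 5 × 7 × 19
1463 = 7 × 11 × 19
551 = 19 × 29
LCM(1995, 1463, 551) = 3 × 5 × 7 × 11 × 19 × 29 = 636405.

636405 seconds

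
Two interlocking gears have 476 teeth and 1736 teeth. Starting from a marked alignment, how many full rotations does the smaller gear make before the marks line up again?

62 rotations

All finish a whole number of cycles simultaneously at t = LCM of the periods.
476 = 2^2 × 7 × 17
1736 = 2^3 × 7 × 31
LCM(476, 1736) = 2^3 × 7 × 17 × 31 = 29512.
Rotations for period 476: 29512 / 476 = 62.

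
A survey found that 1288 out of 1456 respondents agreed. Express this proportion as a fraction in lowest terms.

23/26

1288 = 2^3 × 7 × 23
1456 = 2^4 × 7 × 13
gcd(1288, 1456) = 2^3 × 7 = 56.
Divide numerator and denominator by 56: 1288/1456 = 23/26.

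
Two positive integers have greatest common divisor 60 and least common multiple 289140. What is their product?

For any two positive integers, gcd × lcm = product = 60 × 289140 = 17348400.

17348400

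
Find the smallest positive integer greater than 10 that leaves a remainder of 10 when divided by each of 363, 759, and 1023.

N − 10 must be a common multiple of 363, 759, and 1023.
363 = 3 × 11^2
759 = 3 × 11 × 23
1023 = 3 × 11 × 31
LCM(363, 759, 1023) = 3 × 11^2 × 23 × 31 = 258819.
Smallest N > 10 is LCM + 10 = 258819 + 10 = 258829.

258829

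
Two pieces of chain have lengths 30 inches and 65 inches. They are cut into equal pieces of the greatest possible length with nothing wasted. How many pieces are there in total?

Piece length = gcd(30, 65).
30 = 2 × 3 × 5
65 = 5 × 13
gcd(30, 65) = 5.
Total pieces = 30/5 + 65/5 = 6 + 13 = 19.

19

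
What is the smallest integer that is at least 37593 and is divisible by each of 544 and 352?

The integer must be a common multiple of 544 and 352, so a multiple of their LCM.
544 = 2^5 × 17
352 = 2^5 × 11
LCM(544, 352) = 2^5 × 11 × 17 = 5984.
Smallest multiple of 5984 that is ≥ 37593: ⌈37593/5984⌉ × 5984 = 7 × 5984 = 41888.

41888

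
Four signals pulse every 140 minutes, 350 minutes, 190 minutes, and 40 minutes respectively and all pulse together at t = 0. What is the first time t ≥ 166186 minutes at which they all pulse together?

Joint pulses occur at multiples of LCM(140, 350, 190, 40).
140 = 2^2 × 5 × 7
350 = 2 × 5^2 × 7
190 = 2 × 5 × 19
40 = 2^3 × 5
LCM(140, 350, 190, 40) = 2^3 × 5^2 × 7 × 19 = 26600.
Smallest multiple of 26600 that is ≥ 166186: ⌈166186/26600⌉ × 26600 = 7 × 26600 = 186200.

186200 minutes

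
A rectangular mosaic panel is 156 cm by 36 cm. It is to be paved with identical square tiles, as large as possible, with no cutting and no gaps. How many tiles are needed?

Tile side = gcd(156, 36).
156 = 2^2 × 3 × 13
36 = 2^2 × 3^2
gcd(156, 36) = 2^2 × 3 = 12.
Tiles: (156/12) × (36/12) = 13 × 3 = 39.

39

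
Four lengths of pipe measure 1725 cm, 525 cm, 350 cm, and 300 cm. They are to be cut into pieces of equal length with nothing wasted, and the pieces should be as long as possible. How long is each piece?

The greatest length dividing all of 1725, 525, 350, and 300 is their gcd.
1725 = 3 × 5^2 × 23
525 = 3 × 5^2 × 7
350 = 2 × 5^2 × 7
300 = 2^2 × 3 × 5^2
gcd(1725, 525, 350, 300) = 5^2 = 25.

25 cm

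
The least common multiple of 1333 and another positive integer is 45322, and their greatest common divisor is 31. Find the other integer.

gcd × lcm = product of the two integers, so the other integer is (31 × 45322) / 1333 = 1054.

1054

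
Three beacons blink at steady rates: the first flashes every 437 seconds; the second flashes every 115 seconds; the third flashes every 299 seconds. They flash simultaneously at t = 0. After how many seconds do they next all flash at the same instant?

28405 seconds

We need the least common multiple of the intervals.
437 = 19 × 23
115 = 5 × 23
299 = 13 × 23
LCM(437, 115, 299) = 5 × 13 × 19 × 23 = 28405.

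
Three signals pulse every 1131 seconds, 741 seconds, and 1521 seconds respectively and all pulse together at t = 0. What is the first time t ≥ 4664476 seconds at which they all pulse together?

Joint pulses occur at multiples of LCM(1131, 741, 1521).
1131 = 3 × 13 × 29
741 = 3 × 13 × 19
1521 = 3^2 × 13^2
LCM(1131, 741, 1521) = 3^2 × 13^2 × 19 × 29 = 838071.
Smallest multiple of 838071 that is ≥ 4664476: ⌈4664476/838071⌉ × 838071 = 6 × 838071 = 5028426.

5028426 seconds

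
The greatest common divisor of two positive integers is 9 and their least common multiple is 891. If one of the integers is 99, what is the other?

For two integers, gcd × lcm = product, so the other is (9 × 891) / 99 = 8019 / 99 = 81.

81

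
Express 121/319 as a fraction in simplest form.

11/29

121 = 11^2
319 = 11 × 29
gcd(121, 319) = 11.
Divide numerator and denominator by 11: 121/319 = 11/29.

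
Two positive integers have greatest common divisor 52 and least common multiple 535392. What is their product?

For any two positive integers, gcd × lcm = product = 52 × 535392 = 27840384.

27840384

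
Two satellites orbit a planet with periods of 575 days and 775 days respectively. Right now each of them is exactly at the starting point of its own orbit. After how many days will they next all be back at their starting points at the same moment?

The first simultaneous occurrence is after LCM of the individual periods.
575 = 5^2 × 23
775 = 5^2 × 31
LCM(575, 775) = 5^2 × 23 × 31 = 17825.

17825 days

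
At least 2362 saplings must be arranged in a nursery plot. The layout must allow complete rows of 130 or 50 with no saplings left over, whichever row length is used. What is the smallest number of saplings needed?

2600

The number of saplings must be a common multiple of 130 and 50, so a multiple of their LCM.
130 = 2 × 5 × 13
50 = 2 × 5^2
LCM(130, 50) = 2 × 5^2 × 13 = 650.
Smallest multiple of 650 that is ≥ 2362: ⌈2362/650⌉ × 650 = 4 × 650 = 2600.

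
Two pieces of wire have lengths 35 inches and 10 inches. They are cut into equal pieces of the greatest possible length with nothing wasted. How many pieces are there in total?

9

Piece length = gcd(35, 10).
35 = 5 × 7
10 = 2 × 5
gcd(35, 10) = 5.
Total pieces = 35/5 + 10/5 = 7 + 2 = 9.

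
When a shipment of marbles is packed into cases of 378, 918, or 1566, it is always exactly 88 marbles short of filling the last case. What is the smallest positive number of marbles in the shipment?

Being 88 short of a full case of size k means N ≡ −88 (mod k), i.e. N + 88 is a multiple of each size.
378 = 2 × 3^3 × 7
918 = 2 × 3^3 × 17
1566 = 2 × 3^3 × 29
LCM(378, 918, 1566) = 2 × 3^3 × 7 × 17 × 29 = 186354.
Smallest positive N is 186354 − 88 = 186266.

186266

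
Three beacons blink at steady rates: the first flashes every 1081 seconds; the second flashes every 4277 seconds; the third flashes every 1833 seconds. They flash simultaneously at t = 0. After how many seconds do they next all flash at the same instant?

295113 seconds

They coincide at every common multiple of the periods; the first is the LCM.
1081 = 23 × 47
4277 = 7 × 13 × 47
1833 = 3 × 13 × 47
LCM(1081, 4277, 1833) = 3 × 7 × 13 × 23 × 47 = 295113.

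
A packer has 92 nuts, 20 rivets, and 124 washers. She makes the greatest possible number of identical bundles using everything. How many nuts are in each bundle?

23

Number of bundles = gcd(92, 20, 124).
92 = 2^2 × 23
20 = 2^2 × 5
124 = 2^2 × 31
gcd(92, 20, 124) = 2^2 = 4.
nuts per bundle = 92 / 4 = 23.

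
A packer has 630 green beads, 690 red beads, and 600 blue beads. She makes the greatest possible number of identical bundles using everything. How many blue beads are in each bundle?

Number of bundles = gcd(630, 690, 600).
630 = 2 × 3^2 × 5 × 7
690 = 2 × 3 × 5 × 23
600 = 2^3 × 3 × 5^2
gcd(630, 690, 600) = 2 × 3 × 5 = 30.
blue beads per bundle = 600 / 30 = 20.

20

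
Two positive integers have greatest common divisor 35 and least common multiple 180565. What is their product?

6319775

For any two positive integers, gcd × lcm = product = 35 × 180565 = 6319775.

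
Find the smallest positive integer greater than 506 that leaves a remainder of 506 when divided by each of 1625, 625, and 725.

236131

N − 506 must be a common multiple of 1625, 625, and 725.
1625 = 5^3 × 13
625 = 5^4
725 = 5^2 × 29
LCM(1625, 625, 725) = 5^4 × 13 × 29 = 235625.
Smallest N > 506 is LCM + 506 = 235625 + 506 = 236131.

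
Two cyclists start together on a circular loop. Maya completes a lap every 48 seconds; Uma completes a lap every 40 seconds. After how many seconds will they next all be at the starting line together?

They coincide at every common multiple of the periods; the first is the LCM.
48 = 2^4 × 3
40 = 2^3 × 5
LCM(48, 40) = 2^4 × 3 × 5 = 240.

240 seconds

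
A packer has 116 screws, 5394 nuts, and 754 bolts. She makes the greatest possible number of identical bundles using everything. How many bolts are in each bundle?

13

Number of bundles = gcd(116, 5394, 754).
116 = 2^2 × 29
5394 = 2 × 3 × 29 × 31
754 = 2 × 13 × 29
gcd(116, 5394, 754) = 2 × 29 = 58.
bolts per bundle = 754 / 58 = 13.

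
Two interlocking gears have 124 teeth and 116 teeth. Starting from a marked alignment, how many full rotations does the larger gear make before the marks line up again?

The first common completion time is the LCM of the periods.
124 = 2^2 × 31
116 = 2^2 × 29
LCM(124, 116) = 2^2 × 29 × 31 = 3596.
Rotations for period 124: 3596 / 124 = 29.

29 rotations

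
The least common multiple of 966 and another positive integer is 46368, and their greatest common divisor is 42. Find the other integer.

2016

gcd × lcm = product of the two integers, so the other integer is (42 × 46368) / 966 = 2016.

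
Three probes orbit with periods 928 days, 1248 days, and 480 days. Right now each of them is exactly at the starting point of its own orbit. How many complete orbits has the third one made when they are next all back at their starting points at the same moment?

377 orbits

All finish a whole number of cycles simultaneously at t = LCM of the periods.
928 = 2^5 × 29
1248 = 2^5 × 3 × 13
480 = 2^5 × 3 × 5
LCM(928, 1248, 480) = 2^5 × 3 × 5 × 13 × 29 = 180960.
Orbits for period 480: 180960 / 480 = 377.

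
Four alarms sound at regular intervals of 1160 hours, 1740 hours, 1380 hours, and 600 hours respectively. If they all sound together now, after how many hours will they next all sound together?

400200 hours

We need the least common multiple of the intervals.
1160 = 2^3 × 5 × 29
1740 = 2^2 × 3 × 5 × 29
1380 = 2^2 × 3 × 5 × 23
600 = 2^3 × 3 × 5^2
LCM(1160, 1740, 1380, 600) = 2^3 × 3 × 5^2 × 23 × 29 = 400200.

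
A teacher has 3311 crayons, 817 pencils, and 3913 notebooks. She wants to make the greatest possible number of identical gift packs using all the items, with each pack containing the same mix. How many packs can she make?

43 packs

The pack count must divide each quantity, so the greatest is gcd(3311, 817, 3913).
3311 = 7 × 11 × 43
817 = 19 × 43
3913 = 7 × 13 × 43
gcd(3311, 817, 3913) = 43.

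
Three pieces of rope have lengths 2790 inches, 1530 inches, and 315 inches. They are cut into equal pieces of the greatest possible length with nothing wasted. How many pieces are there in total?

103

Piece length = gcd(2790, 1530, 315).
2790 = 2 × 3^2 × 5 × 31
1530 = 2 × 3^2 × 5 × 17
315 = 3^2 × 5 × 7
gcd(2790, 1530, 315) = 3^2 × 5 = 45.
Total pieces = 2790/45 + 1530/45 + 315/45 = 62 + 34 + 7 = 103.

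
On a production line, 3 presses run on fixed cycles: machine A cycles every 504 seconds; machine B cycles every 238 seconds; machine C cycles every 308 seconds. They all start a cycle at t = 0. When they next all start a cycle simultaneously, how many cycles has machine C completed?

The first common completion time is the LCM of the periods.
504 = 2^3 × 3^2 × 7
238 = 2 × 7 × 17
308 = 2^2 × 7 × 11
LCM(504, 238, 308) = 2^3 × 3^2 × 7 × 11 × 17 = 94248.
Cycles for period 308: 94248 / 308 = 306.

306 cycles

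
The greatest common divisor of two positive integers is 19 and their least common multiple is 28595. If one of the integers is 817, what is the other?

For two integers, gcd × lcm = product, so the other is (19 × 28595) / 817 = 543305 / 817 = 665.

665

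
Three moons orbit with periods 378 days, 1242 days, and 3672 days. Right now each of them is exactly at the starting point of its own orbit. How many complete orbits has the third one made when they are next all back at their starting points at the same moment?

They are all back at their starting positions together after one LCM of the periods.
378 = 2 × 3^3 × 7
1242 = 2 × 3^3 × 23
3672 = 2^3 × 3^3 × 17
LCM(378, 1242, 3672) = 2^3 × 3^3 × 7 × 17 × 23 = 591192.
Orbits for period 3672: 591192 / 3672 = 161.

161 orbits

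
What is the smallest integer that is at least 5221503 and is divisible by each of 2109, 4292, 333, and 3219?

5871456

The integer must be a common multiple of 2109, 4292, 333, and 3219, so a multiple of their LCM.
2109 = 3 × 19 × 37
4292 = 2^2 × 29 × 37
333 = 3^2 × 37
3219 = 3 × 29 × 37
LCM(2109, 4292, 333, 3219) = 2^2 × 3^2 × 19 × 29 × 37 = 733932.
Smallest multiple of 733932 that is ≥ 5221503: ⌈5221503/733932⌉ × 733932 = 8 × 733932 = 5871456.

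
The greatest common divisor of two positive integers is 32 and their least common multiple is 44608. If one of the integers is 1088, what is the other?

1312

For two integers, gcd × lcm = product, so the other is (32 × 44608) / 1088 = 1427456 / 1088 = 1312.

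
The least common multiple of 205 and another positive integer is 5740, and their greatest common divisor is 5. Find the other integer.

gcd × lcm = product of the two integers, so the other integer is (5 × 5740) / 205 = 140.

140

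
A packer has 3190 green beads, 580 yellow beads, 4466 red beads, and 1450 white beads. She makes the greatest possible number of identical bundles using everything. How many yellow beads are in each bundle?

10

Number of bundles = gcd(3190, 580, 4466, 1450).
3190 = 2 × 5 × 11 × 29
580 = 2^2 × 5 × 29
4466 = 2 × 7 × 11 × 29
1450 = 2 × 5^2 × 29
gcd(3190, 580, 4466, 1450) = 2 × 29 = 58.
yellow beads per bundle = 580 / 58 = 10.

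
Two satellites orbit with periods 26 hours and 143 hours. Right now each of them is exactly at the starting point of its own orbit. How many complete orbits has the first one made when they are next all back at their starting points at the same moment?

11 orbits

The first common completion time is the LCM of the periods.
26 = 2 × 13
143 = 11 × 13
LCM(26, 143) = 2 × 11 × 13 = 286.
Orbits for period 26: 286 / 26 = 11.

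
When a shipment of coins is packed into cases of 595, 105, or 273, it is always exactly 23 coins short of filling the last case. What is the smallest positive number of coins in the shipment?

23182

Being 23 short of a full case of size k means N ≡ −23 (mod k), i.e. N + 23 is a multiple of each size.
595 = 5 × 7 × 17
105 = 3 × 5 × 7
273 = 3 × 7 × 13
LCM(595, 105, 273) = 3 × 5 × 7 × 13 × 17 = 23205.
Smallest positive N is 23205 − 23 = 23182.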